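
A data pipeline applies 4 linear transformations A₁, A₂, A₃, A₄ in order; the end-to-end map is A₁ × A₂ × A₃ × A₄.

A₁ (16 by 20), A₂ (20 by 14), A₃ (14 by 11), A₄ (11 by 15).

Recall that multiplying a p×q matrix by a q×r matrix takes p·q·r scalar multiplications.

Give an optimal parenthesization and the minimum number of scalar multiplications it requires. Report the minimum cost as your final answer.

9240

Adjacent pairs: A₁A₂ = 16·20·14 = 4480; A₂A₃ = 20·14·11 = 3080; A₃A₄ = 14·11·15 = 2310.
Length 3: A₁..A₃: k=1: 0+3080+16·20·11=6600; k=2: 4480+0+16·14·11=6944 → min 6600 | A₂..A₄: k=2: 0+2310+20·14·15=6510; k=3: 3080+0+20·11·15=6380 → min 6380.
Length 4: A₁..A₄: k=1: 0+6380+16·20·15=11180; k=2: 4480+2310+16·14·15=10150; k=3: 6600+0+16·11·15=9240 → min 9240.
Optimal parenthesization: ((A₁ × (A₂ × A₃)) × A₄) with cost 9240.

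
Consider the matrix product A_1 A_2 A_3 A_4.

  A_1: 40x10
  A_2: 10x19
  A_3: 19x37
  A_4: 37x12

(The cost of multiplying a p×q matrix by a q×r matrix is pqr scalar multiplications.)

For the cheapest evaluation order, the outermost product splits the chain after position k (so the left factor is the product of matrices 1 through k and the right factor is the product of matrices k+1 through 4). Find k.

Adjacent pairs: A_1A_2 = 40·10·19 = 7600; A_2A_3 = 10·19·37 = 7030; A_3A_4 = 19·37·12 = 8436.
Length 3: A_1..A_3: k=1: 0+7030+40·10·37=21830; k=2: 7600+0+40·19·37=35720 → min 21830 | A_2..A_4: k=2: 0+8436+10·19·12=10716; k=3: 7030+0+10·37·12=11470 → min 10716.
Top-level splits: k=1: (A_1..A_1)·(A_2..A_4) → 0+10716+40·10·12 = 15516; k=2: (A_1..A_2)·(A_3..A_4) → 7600+8436+40·19·12 = 25156; k=3: (A_1..A_3)·(A_4..A_4) → 21830+0+40·37·12 = 39590.
Best split is after A_1, i.e. k = 1.

1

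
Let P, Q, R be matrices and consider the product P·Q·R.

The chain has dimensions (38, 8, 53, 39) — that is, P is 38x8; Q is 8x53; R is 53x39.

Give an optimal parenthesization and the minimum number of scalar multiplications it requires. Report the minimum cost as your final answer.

28392

(P·(Q·R)): cost 28392.
((P·Q)·R): cost 94658.
Optimal: (P·(Q·R)) with cost 28392.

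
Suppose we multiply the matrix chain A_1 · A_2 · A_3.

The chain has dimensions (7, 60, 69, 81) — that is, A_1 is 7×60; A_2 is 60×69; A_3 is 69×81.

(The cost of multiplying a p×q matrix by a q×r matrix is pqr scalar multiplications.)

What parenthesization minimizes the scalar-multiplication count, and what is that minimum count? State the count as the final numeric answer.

68103

(A_1 · (A_2 · A_3)): cost 369360.
((A_1 · A_2) · A_3): cost 68103.
Optimal: ((A_1 · A_2) · A_3) with cost 68103.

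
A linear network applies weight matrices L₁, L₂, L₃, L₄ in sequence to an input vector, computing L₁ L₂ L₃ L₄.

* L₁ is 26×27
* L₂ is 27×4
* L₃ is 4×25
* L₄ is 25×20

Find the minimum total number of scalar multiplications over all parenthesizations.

Adjacent pairs: L₁L₂ = 26·27·4 = 2808; L₂L₃ = 27·4·25 = 2700; L₃L₄ = 4·25·20 = 2000.
Length 3: L₁..L₃: k=1: 0+2700+26·27·25=20250; k=2: 2808+0+26·4·25=5408 → min 5408 | L₂..L₄: k=2: 0+2000+27·4·20=4160; k=3: 2700+0+27·25·20=16200 → min 4160.
Length 4: L₁..L₄: k=1: 0+4160+26·27·20=18200; k=2: 2808+2000+26·4·20=6888; k=3: 5408+0+26·25·20=18408 → min 6888.
Optimal order: ((L₁ L₂) (L₃ L₄)) with cost 6888.

6888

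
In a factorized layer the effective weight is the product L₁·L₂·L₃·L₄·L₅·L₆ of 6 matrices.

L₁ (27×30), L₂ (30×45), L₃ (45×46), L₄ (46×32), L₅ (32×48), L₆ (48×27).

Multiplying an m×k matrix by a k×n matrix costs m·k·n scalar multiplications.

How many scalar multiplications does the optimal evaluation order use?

195426

Adjacent pairs: L₁L₂ = 27·30·45 = 36450; L₂L₃ = 30·45·46 = 62100; L₃L₄ = 45·46·32 = 66240; L₄L₅ = 46·32·48 = 70656; L₅L₆ = 32·48·27 = 41472.
Length 3: L₁..L₃: k=1: 0+62100+27·30·46=99360; k=2: 36450+0+27·45·46=92340 → min 92340 | L₂..L₄: k=2: 0+66240+30·45·32=109440; k=3: 62100+0+30·46·32=106260 → min 106260 | L₃..L₅: k=3: 0+70656+45·46·48=170016; k=4: 66240+0+45·32·48=135360 → min 135360 | L₄..L₆: k=4: 0+41472+46·32·27=81216; k=5: 70656+0+46·48·27=130272 → min 81216.
Length 4: L₁..L₄: k=1: 0+106260+27·30·32=132180; k=2: 36450+66240+27·45·32=141570; k=3: 92340+0+27·46·32=132084 → min 132084 | L₂..L₅: k=2: 0+135360+30·45·48=200160; k=3: 62100+70656+30·46·48=198996; k=4: 106260+0+30·32·48=152340 → min 152340 | L₃..L₆: k=3: 0+81216+45·46·27=137106; k=4: 66240+41472+45·32·27=146592; k=5: 135360+0+45·48·27=193680 → min 137106.
Length 5: L₁..L₅: k=1: 0+152340+27·30·48=191220; k=2: 36450+135360+27·45·48=230130; k=3: 92340+70656+27·46·48=222612; k=4: 132084+0+27·32·48=173556 → min 173556 | L₂..L₆: k=2: 0+137106+30·45·27=173556; k=3: 62100+81216+30·46·27=180576; k=4: 106260+41472+30·32·27=173652; k=5: 152340+0+30·48·27=191220 → min 173556.
Length 6: L₁..L₆: k=1: 0+173556+27·30·27=195426; k=2: 36450+137106+27·45·27=206361; k=3: 92340+81216+27·46·27=207090; k=4: 132084+41472+27·32·27=196884; k=5: 173556+0+27·48·27=208548 → min 195426.
Optimal order: (L₁·(L₂·(L₃·(L₄·(L₅·L₆))))) with cost 195426.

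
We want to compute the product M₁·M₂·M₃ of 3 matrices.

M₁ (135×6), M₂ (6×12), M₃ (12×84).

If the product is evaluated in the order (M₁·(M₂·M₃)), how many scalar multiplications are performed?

(M₂·M₃): 6×12 by 12×84 → 6×84, cost 6·12·84 = 6048
(M₁·(M₂·M₃)): 135×6 by 6×84 → 135×84, cost 135·6·84 = 68040; cumulative 74088
Total: 74088 scalar multiplications.

74088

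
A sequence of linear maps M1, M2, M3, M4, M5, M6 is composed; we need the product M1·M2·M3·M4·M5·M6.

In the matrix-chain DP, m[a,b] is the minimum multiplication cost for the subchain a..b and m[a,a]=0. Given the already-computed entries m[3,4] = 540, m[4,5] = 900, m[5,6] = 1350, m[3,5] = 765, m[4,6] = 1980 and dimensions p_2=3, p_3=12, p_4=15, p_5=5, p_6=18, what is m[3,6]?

1035

m[3,6] = min over k∈[3,5] of m[3,k]+m[k+1,6]+p_{2}·p_k·p_{6}.
k=3: 0 + 1980 + 3·12·18 = 2628; k=4: 540 + 1350 + 3·15·18 = 2700; k=5: 765 + 0 + 3·5·18 = 1035.
Minimum: 1035 at k=5.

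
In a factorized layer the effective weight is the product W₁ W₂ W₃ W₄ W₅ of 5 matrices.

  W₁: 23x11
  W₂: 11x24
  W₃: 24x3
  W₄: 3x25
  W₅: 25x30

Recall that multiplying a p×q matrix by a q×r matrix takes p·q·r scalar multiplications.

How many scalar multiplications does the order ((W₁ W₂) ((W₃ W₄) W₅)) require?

42432

(W₁ W₂): 23×11 by 11×24 → 23×24, cost 23·11·24 = 6072
(W₃ W₄): 24×3 by 3×25 → 24×25, cost 24·3·25 = 1800
((W₃ W₄) W₅): 24×25 by 25×30 → 24×30, cost 24·25·30 = 18000; cumulative 19800
((W₁ W₂) ((W₃ W₄) W₅)): 23×24 by 24×30 → 23×30, cost 23·24·30 = 16560; cumulative 42432
Total: 42432 scalar multiplications.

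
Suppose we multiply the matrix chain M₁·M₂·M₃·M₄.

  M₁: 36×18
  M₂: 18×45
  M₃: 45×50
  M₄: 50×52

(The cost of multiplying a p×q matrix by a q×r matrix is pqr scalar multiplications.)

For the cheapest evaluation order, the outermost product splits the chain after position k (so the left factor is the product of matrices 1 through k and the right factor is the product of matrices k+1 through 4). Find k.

1

Adjacent pairs: M₁M₂ = 36·18·45 = 29160; M₂M₃ = 18·45·50 = 40500; M₃M₄ = 45·50·52 = 117000.
Length 3: M₁..M₃: k=1: 0+40500+36·18·50=72900; k=2: 29160+0+36·45·50=110160 → min 72900 | M₂..M₄: k=2: 0+117000+18·45·52=159120; k=3: 40500+0+18·50·52=87300 → min 87300.
Top-level splits: k=1: (M₁..M₁)·(M₂..M₄) → 0+87300+36·18·52 = 120996; k=2: (M₁..M₂)·(M₃..M₄) → 29160+117000+36·45·52 = 230400; k=3: (M₁..M₃)·(M₄..M₄) → 72900+0+36·50·52 = 166500.
Best split is after M₁, i.e. k = 1.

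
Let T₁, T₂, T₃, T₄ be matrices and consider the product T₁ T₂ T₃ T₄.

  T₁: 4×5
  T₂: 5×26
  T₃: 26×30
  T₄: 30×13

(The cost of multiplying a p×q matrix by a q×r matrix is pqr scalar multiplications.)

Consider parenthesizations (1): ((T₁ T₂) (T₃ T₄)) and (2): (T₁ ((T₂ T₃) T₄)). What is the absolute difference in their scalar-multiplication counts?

5902

Order (1) = ((T₁ T₂) (T₃ T₄)): (T₁ T₂): 4×5 by 5×26 → 4×26, cost 4·5·26 = 520; (T₃ T₄): 26×30 by 30×13 → 26×13, cost 26·30·13 = 10140; ((T₁ T₂) (T₃ T₄)): 4×26 by 26×13 → 4×13, cost 4·26·13 = 1352; cumulative 12012. Total 12012.
Order (2) = (T₁ ((T₂ T₃) T₄)): (T₂ T₃): 5×26 by 26×30 → 5×30, cost 5·26·30 = 3900; ((T₂ T₃) T₄): 5×30 by 30×13 → 5×13, cost 5·30·13 = 1950; cumulative 5850; (T₁ ((T₂ T₃) T₄)): 4×5 by 5×13 → 4×13, cost 4·5·13 = 260; cumulative 6110. Total 6110.
Difference: |12012 − 6110| = 5902.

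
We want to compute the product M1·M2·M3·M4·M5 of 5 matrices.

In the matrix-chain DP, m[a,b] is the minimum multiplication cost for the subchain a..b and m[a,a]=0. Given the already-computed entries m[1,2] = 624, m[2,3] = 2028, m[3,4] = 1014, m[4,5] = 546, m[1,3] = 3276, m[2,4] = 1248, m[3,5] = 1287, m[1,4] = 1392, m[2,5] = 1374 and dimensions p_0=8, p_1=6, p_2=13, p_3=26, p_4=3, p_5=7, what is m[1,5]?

1560

m[1,5] = min over k∈[1,4] of m[1,k]+m[k+1,5]+p_{0}·p_k·p_{5}.
k=1: 0 + 1374 + 8·6·7 = 1710; k=2: 624 + 1287 + 8·13·7 = 2639; k=3: 3276 + 546 + 8·26·7 = 5278; k=4: 1392 + 0 + 8·3·7 = 1560.
Minimum: 1560 at k=4.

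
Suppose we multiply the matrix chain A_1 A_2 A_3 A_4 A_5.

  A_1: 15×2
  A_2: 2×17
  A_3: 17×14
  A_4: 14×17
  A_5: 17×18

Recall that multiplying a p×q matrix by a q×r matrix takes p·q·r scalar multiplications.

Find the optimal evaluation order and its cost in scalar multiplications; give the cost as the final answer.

2104

Adjacent pairs: A_1A_2 = 15·2·17 = 510; A_2A_3 = 2·17·14 = 476; A_3A_4 = 17·14·17 = 4046; A_4A_5 = 14·17·18 = 4284.
Length 3: A_1..A_3: k=1: 0+476+15·2·14=896; k=2: 510+0+15·17·14=4080 → min 896 | A_2..A_4: k=2: 0+4046+2·17·17=4624; k=3: 476+0+2·14·17=952 → min 952 | A_3..A_5: k=3: 0+4284+17·14·18=8568; k=4: 4046+0+17·17·18=9248 → min 8568.
Length 4: A_1..A_4: k=1: 0+952+15·2·17=1462; k=2: 510+4046+15·17·17=8891; k=3: 896+0+15·14·17=4466 → min 1462 | A_2..A_5: k=2: 0+8568+2·17·18=9180; k=3: 476+4284+2·14·18=5264; k=4: 952+0+2·17·18=1564 → min 1564.
Length 5: A_1..A_5: k=1: 0+1564+15·2·18=2104; k=2: 510+8568+15·17·18=13668; k=3: 896+4284+15·14·18=8960; k=4: 1462+0+15·17·18=6052 → min 2104.
Optimal parenthesization: (A_1 (((A_2 A_3) A_4) A_5)) with cost 2104.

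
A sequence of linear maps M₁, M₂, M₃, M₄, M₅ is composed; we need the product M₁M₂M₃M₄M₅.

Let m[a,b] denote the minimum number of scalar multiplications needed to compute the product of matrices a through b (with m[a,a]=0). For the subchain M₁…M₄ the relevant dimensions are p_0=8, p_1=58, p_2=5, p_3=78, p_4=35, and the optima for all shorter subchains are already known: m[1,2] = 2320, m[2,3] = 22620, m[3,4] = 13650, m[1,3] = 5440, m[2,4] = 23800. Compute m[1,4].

17370

m[1,4] = min over k∈[1,3] of m[1,k]+m[k+1,4]+p_{0}·p_k·p_{4}.
k=1: 0 + 23800 + 8·58·35 = 40040; k=2: 2320 + 13650 + 8·5·35 = 17370; k=3: 5440 + 0 + 8·78·35 = 27280.
Minimum: 17370 at k=2.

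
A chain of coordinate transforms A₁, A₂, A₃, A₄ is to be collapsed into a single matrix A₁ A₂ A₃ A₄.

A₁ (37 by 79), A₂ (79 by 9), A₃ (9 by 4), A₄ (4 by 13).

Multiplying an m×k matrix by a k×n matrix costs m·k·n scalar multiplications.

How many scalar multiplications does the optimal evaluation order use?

16460

Adjacent pairs: A₁A₂ = 37·79·9 = 26307; A₂A₃ = 79·9·4 = 2844; A₃A₄ = 9·4·13 = 468.
Length 3: A₁..A₃: k=1: 0+2844+37·79·4=14536; k=2: 26307+0+37·9·4=27639 → min 14536 | A₂..A₄: k=2: 0+468+79·9·13=9711; k=3: 2844+0+79·4·13=6952 → min 6952.
Length 4: A₁..A₄: k=1: 0+6952+37·79·13=44951; k=2: 26307+468+37·9·13=31104; k=3: 14536+0+37·4·13=16460 → min 16460.
Optimal order: ((A₁ (A₂ A₃)) A₄) with cost 16460.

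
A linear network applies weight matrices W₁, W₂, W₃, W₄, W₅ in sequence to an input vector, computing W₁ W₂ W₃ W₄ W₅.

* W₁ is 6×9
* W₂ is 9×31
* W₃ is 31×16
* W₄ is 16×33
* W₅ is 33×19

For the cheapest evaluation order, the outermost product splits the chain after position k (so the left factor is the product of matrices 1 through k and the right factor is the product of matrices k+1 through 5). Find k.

Adjacent pairs: W₁W₂ = 6·9·31 = 1674; W₂W₃ = 9·31·16 = 4464; W₃W₄ = 31·16·33 = 16368; W₄W₅ = 16·33·19 = 10032.
Length 3: W₁..W₃: k=1: 0+4464+6·9·16=5328; k=2: 1674+0+6·31·16=4650 → min 4650 | W₂..W₄: k=2: 0+16368+9·31·33=25575; k=3: 4464+0+9·16·33=9216 → min 9216 | W₃..W₅: k=3: 0+10032+31·16·19=19456; k=4: 16368+0+31·33·19=35805 → min 19456.
Length 4: W₁..W₄: k=1: 0+9216+6·9·33=10998; k=2: 1674+16368+6·31·33=24180; k=3: 4650+0+6·16·33=7818 → min 7818 | W₂..W₅: k=2: 0+19456+9·31·19=24757; k=3: 4464+10032+9·16·19=17232; k=4: 9216+0+9·33·19=14859 → min 14859.
Top-level splits: k=1: (W₁..W₁)·(W₂..W₅) → 0+14859+6·9·19 = 15885; k=2: (W₁..W₂)·(W₃..W₅) → 1674+19456+6·31·19 = 24664; k=3: (W₁..W₃)·(W₄..W₅) → 4650+10032+6·16·19 = 16506; k=4: (W₁..W₄)·(W₅..W₅) → 7818+0+6·33·19 = 11580.
Best split is after W₄, i.e. k = 4.

4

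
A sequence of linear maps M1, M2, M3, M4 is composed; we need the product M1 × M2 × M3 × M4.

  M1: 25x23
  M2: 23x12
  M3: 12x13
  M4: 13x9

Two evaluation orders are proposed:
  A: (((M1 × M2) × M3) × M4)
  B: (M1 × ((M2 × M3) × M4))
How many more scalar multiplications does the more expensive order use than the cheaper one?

2271

Order A = (((M1 × M2) × M3) × M4): (M1 × M2): 25×23 by 23×12 → 25×12, cost 25·23·12 = 6900; ((M1 × M2) × M3): 25×12 by 12×13 → 25×13, cost 25·12·13 = 3900; cumulative 10800; (((M1 × M2) × M3) × M4): 25×13 by 13×9 → 25×9, cost 25·13·9 = 2925; cumulative 13725. Total 13725.
Order B = (M1 × ((M2 × M3) × M4)): (M2 × M3): 23×12 by 12×13 → 23×13, cost 23·12·13 = 3588; ((M2 × M3) × M4): 23×13 by 13×9 → 23×9, cost 23·13·9 = 2691; cumulative 6279; (M1 × ((M2 × M3) × M4)): 25×23 by 23×9 → 25×9, cost 25·23·9 = 5175; cumulative 11454. Total 11454.
Difference: |13725 − 11454| = 2271.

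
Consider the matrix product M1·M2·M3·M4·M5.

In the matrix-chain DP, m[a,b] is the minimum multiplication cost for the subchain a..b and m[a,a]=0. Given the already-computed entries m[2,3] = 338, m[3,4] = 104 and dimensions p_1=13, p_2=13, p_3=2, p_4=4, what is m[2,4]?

m[2,4] = min over k∈[2,3] of m[2,k]+m[k+1,4]+p_{1}·p_k·p_{4}.
k=2: 0 + 104 + 13·13·4 = 780; k=3: 338 + 0 + 13·2·4 = 442.
Minimum: 442 at k=3.

442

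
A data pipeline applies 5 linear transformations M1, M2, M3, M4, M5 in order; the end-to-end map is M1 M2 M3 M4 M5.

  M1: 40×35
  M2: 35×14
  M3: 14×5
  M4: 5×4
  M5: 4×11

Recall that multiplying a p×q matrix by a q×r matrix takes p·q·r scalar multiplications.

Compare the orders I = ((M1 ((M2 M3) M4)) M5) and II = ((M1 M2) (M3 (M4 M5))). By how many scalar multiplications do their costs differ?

Order I = ((M1 ((M2 M3) M4)) M5): (M2 M3): 35×14 by 14×5 → 35×5, cost 35·14·5 = 2450; ((M2 M3) M4): 35×5 by 5×4 → 35×4, cost 35·5·4 = 700; cumulative 3150; (M1 ((M2 M3) M4)): 40×35 by 35×4 → 40×4, cost 40·35·4 = 5600; cumulative 8750; ((M1 ((M2 M3) M4)) M5): 40×4 by 4×11 → 40×11, cost 40·4·11 = 1760; cumulative 10510. Total 10510.
Order II = ((M1 M2) (M3 (M4 M5))): (M1 M2): 40×35 by 35×14 → 40×14, cost 40·35·14 = 19600; (M4 M5): 5×4 by 4×11 → 5×11, cost 5·4·11 = 220; (M3 (M4 M5)): 14×5 by 5×11 → 14×11, cost 14·5·11 = 770; cumulative 990; ((M1 M2) (M3 (M4 M5))): 40×14 by 14×11 → 40×11, cost 40·14·11 = 6160; cumulative 26750. Total 26750.
Difference: |10510 − 26750| = 16240.

16240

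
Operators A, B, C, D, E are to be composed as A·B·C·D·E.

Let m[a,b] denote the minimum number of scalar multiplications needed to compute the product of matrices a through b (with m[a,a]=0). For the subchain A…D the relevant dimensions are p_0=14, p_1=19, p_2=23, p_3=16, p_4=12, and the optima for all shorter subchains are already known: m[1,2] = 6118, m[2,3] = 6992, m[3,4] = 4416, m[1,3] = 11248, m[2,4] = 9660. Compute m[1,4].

m[1,4] = min over k∈[1,3] of m[1,k]+m[k+1,4]+p_{0}·p_k·p_{4}.
k=1: 0 + 9660 + 14·19·12 = 12852; k=2: 6118 + 4416 + 14·23·12 = 14398; k=3: 11248 + 0 + 14·16·12 = 13936.
Minimum: 12852 at k=1.

12852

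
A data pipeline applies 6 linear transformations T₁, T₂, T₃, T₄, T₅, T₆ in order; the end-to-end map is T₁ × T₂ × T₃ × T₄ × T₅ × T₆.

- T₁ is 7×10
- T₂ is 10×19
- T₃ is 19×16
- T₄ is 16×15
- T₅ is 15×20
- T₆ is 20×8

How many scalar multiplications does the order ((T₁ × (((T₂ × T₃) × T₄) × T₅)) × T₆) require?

10960

(T₂ × T₃): 10×19 by 19×16 → 10×16, cost 10·19·16 = 3040
((T₂ × T₃) × T₄): 10×16 by 16×15 → 10×15, cost 10·16·15 = 2400; cumulative 5440
(((T₂ × T₃) × T₄) × T₅): 10×15 by 15×20 → 10×20, cost 10·15·20 = 3000; cumulative 8440
(T₁ × (((T₂ × T₃) × T₄) × T₅)): 7×10 by 10×20 → 7×20, cost 7·10·20 = 1400; cumulative 9840
((T₁ × (((T₂ × T₃) × T₄) × T₅)) × T₆): 7×20 by 20×8 → 7×8, cost 7·20·8 = 1120; cumulative 10960
Total: 10960 scalar multiplications.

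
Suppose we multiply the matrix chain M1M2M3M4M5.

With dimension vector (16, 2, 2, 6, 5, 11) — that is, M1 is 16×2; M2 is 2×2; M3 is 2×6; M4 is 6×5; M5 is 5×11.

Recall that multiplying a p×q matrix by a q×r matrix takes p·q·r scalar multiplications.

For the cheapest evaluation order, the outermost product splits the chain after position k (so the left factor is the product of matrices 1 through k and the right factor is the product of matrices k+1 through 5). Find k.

Adjacent pairs: M1M2 = 16·2·2 = 64; M2M3 = 2·2·6 = 24; M3M4 = 2·6·5 = 60; M4M5 = 6·5·11 = 330.
Length 3: M1..M3: k=1: 0+24+16·2·6=216; k=2: 64+0+16·2·6=256 → min 216 | M2..M4: k=2: 0+60+2·2·5=80; k=3: 24+0+2·6·5=84 → min 80 | M3..M5: k=3: 0+330+2·6·11=462; k=4: 60+0+2·5·11=170 → min 170.
Length 4: M1..M4: k=1: 0+80+16·2·5=240; k=2: 64+60+16·2·5=284; k=3: 216+0+16·6·5=696 → min 240 | M2..M5: k=2: 0+170+2·2·11=214; k=3: 24+330+2·6·11=486; k=4: 80+0+2·5·11=190 → min 190.
Top-level splits: k=1: (M1..M1)·(M2..M5) → 0+190+16·2·11 = 542; k=2: (M1..M2)·(M3..M5) → 64+170+16·2·11 = 586; k=3: (M1..M3)·(M4..M5) → 216+330+16·6·11 = 1602; k=4: (M1..M4)·(M5..M5) → 240+0+16·5·11 = 1120.
Best split is after M1, i.e. k = 1.

1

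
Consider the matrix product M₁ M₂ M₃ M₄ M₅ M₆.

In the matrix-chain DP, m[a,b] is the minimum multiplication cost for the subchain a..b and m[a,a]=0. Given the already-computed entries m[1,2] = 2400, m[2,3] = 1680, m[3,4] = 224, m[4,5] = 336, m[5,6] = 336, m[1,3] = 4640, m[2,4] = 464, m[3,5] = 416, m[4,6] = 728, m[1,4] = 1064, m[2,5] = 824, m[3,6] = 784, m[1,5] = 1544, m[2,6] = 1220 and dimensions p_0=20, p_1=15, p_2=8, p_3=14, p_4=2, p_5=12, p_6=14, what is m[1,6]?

1960

m[1,6] = min over k∈[1,5] of m[1,k]+m[k+1,6]+p_{0}·p_k·p_{6}.
k=1: 0 + 1220 + 20·15·14 = 5420; k=2: 2400 + 784 + 20·8·14 = 5424; k=3: 4640 + 728 + 20·14·14 = 9288; k=4: 1064 + 336 + 20·2·14 = 1960; k=5: 1544 + 0 + 20·12·14 = 4904.
Minimum: 1960 at k=4.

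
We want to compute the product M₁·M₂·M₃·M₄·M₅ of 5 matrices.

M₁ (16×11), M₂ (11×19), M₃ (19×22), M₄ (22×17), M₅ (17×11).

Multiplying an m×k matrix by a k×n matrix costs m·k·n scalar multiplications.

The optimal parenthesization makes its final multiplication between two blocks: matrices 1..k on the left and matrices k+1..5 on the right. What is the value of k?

Adjacent pairs: M₁M₂ = 16·11·19 = 3344; M₂M₃ = 11·19·22 = 4598; M₃M₄ = 19·22·17 = 7106; M₄M₅ = 22·17·11 = 4114.
Length 3: M₁..M₃: k=1: 0+4598+16·11·22=8470; k=2: 3344+0+16·19·22=10032 → min 8470 | M₂..M₄: k=2: 0+7106+11·19·17=10659; k=3: 4598+0+11·22·17=8712 → min 8712 | M₃..M₅: k=3: 0+4114+19·22·11=8712; k=4: 7106+0+19·17·11=10659 → min 8712.
Length 4: M₁..M₄: k=1: 0+8712+16·11·17=11704; k=2: 3344+7106+16·19·17=15618; k=3: 8470+0+16·22·17=14454 → min 11704 | M₂..M₅: k=2: 0+8712+11·19·11=11011; k=3: 4598+4114+11·22·11=11374; k=4: 8712+0+11·17·11=10769 → min 10769.
Top-level splits: k=1: (M₁..M₁)·(M₂..M₅) → 0+10769+16·11·11 = 12705; k=2: (M₁..M₂)·(M₃..M₅) → 3344+8712+16·19·11 = 15400; k=3: (M₁..M₃)·(M₄..M₅) → 8470+4114+16·22·11 = 16456; k=4: (M₁..M₄)·(M₅..M₅) → 11704+0+16·17·11 = 14696.
Best split is after M₁, i.e. k = 1.

1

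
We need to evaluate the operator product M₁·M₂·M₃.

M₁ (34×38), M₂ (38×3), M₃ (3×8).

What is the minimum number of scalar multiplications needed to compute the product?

Order (M₁·(M₂·M₃)): (M₂·M₃): 38×3 by 3×8 → 38×8, cost 38·3·8 = 912; (M₁·(M₂·M₃)): 34×38 by 38×8 → 34×8, cost 34·38·8 = 10336; cumulative 11248. Total 11248.
Order ((M₁·M₂)·M₃): (M₁·M₂): 34×38 by 38×3 → 34×3, cost 34·38·3 = 3876; ((M₁·M₂)·M₃): 34×3 by 3×8 → 34×8, cost 34·3·8 = 816; cumulative 4692. Total 4692.
Minimum: 4692.

4692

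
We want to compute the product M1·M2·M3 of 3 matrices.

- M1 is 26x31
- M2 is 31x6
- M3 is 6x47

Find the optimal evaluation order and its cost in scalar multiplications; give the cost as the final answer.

12168

(M1·(M2·M3)): cost 46624.
((M1·M2)·M3): cost 12168.
Optimal: ((M1·M2)·M3) with cost 12168.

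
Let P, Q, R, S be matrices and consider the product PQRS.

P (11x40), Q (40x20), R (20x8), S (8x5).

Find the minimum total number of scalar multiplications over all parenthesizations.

Adjacent pairs: PQ = 11·40·20 = 8800; QR = 40·20·8 = 6400; RS = 20·8·5 = 800.
Length 3: P..R: k=1: 0+6400+11·40·8=9920; k=2: 8800+0+11·20·8=10560 → min 9920 | Q..S: k=2: 0+800+40·20·5=4800; k=3: 6400+0+40·8·5=8000 → min 4800.
Length 4: P..S: k=1: 0+4800+11·40·5=7000; k=2: 8800+800+11·20·5=10700; k=3: 9920+0+11·8·5=10360 → min 7000.
Optimal order: (P(Q(RS))) with cost 7000.

7000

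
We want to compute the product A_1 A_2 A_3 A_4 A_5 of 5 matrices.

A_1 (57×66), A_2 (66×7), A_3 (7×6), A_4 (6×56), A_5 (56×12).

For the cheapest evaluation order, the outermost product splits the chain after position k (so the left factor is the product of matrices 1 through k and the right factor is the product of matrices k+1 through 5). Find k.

Adjacent pairs: A_1A_2 = 57·66·7 = 26334; A_2A_3 = 66·7·6 = 2772; A_3A_4 = 7·6·56 = 2352; A_4A_5 = 6·56·12 = 4032.
Length 3: A_1..A_3: k=1: 0+2772+57·66·6=25344; k=2: 26334+0+57·7·6=28728 → min 25344 | A_2..A_4: k=2: 0+2352+66·7·56=28224; k=3: 2772+0+66·6·56=24948 → min 24948 | A_3..A_5: k=3: 0+4032+7·6·12=4536; k=4: 2352+0+7·56·12=7056 → min 4536.
Length 4: A_1..A_4: k=1: 0+24948+57·66·56=235620; k=2: 26334+2352+57·7·56=51030; k=3: 25344+0+57·6·56=44496 → min 44496 | A_2..A_5: k=2: 0+4536+66·7·12=10080; k=3: 2772+4032+66·6·12=11556; k=4: 24948+0+66·56·12=69300 → min 10080.
Top-level splits: k=1: (A_1..A_1)·(A_2..A_5) → 0+10080+57·66·12 = 55224; k=2: (A_1..A_2)·(A_3..A_5) → 26334+4536+57·7·12 = 35658; k=3: (A_1..A_3)·(A_4..A_5) → 25344+4032+57·6·12 = 33480; k=4: (A_1..A_4)·(A_5..A_5) → 44496+0+57·56·12 = 82800.
Best split is after A_3, i.e. k = 3.

3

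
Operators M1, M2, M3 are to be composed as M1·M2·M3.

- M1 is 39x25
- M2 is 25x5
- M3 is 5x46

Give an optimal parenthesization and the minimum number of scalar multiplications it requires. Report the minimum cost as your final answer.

13845

(M1·(M2·M3)): cost 50600.
((M1·M2)·M3): cost 13845.
Optimal: ((M1·M2)·M3) with cost 13845.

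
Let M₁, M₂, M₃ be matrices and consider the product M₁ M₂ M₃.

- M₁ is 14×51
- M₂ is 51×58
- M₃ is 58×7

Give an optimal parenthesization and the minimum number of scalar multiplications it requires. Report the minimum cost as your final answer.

25704

(M₁ (M₂ M₃)): cost 25704.
((M₁ M₂) M₃): cost 47096.
Optimal: (M₁ (M₂ M₃)) with cost 25704.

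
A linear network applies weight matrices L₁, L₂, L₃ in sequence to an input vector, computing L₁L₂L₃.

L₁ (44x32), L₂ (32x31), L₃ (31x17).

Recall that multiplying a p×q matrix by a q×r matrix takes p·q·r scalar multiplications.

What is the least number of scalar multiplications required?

Order (L₁(L₂L₃)): (L₂L₃): 32×31 by 31×17 → 32×17, cost 32·31·17 = 16864; (L₁(L₂L₃)): 44×32 by 32×17 → 44×17, cost 44·32·17 = 23936; cumulative 40800. Total 40800.
Order ((L₁L₂)L₃): (L₁L₂): 44×32 by 32×31 → 44×31, cost 44·32·31 = 43648; ((L₁L₂)L₃): 44×31 by 31×17 → 44×17, cost 44·31·17 = 23188; cumulative 66836. Total 66836.
Minimum: 40800.

40800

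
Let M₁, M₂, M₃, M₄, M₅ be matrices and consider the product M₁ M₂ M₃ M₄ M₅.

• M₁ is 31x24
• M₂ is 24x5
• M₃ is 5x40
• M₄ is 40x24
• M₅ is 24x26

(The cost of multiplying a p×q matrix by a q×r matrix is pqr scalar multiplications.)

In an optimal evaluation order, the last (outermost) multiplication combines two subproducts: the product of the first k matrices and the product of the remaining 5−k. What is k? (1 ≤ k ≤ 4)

2

Adjacent pairs: M₁M₂ = 31·24·5 = 3720; M₂M₃ = 24·5·40 = 4800; M₃M₄ = 5·40·24 = 4800; M₄M₅ = 40·24·26 = 24960.
Length 3: M₁..M₃: k=1: 0+4800+31·24·40=34560; k=2: 3720+0+31·5·40=9920 → min 9920 | M₂..M₄: k=2: 0+4800+24·5·24=7680; k=3: 4800+0+24·40·24=27840 → min 7680 | M₃..M₅: k=3: 0+24960+5·40·26=30160; k=4: 4800+0+5·24·26=7920 → min 7920.
Length 4: M₁..M₄: k=1: 0+7680+31·24·24=25536; k=2: 3720+4800+31·5·24=12240; k=3: 9920+0+31·40·24=39680 → min 12240 | M₂..M₅: k=2: 0+7920+24·5·26=11040; k=3: 4800+24960+24·40·26=54720; k=4: 7680+0+24·24·26=22656 → min 11040.
Top-level splits: k=1: (M₁..M₁)·(M₂..M₅) → 0+11040+31·24·26 = 30384; k=2: (M₁..M₂)·(M₃..M₅) → 3720+7920+31·5·26 = 15670; k=3: (M₁..M₃)·(M₄..M₅) → 9920+24960+31·40·26 = 67120; k=4: (M₁..M₄)·(M₅..M₅) → 12240+0+31·24·26 = 31584.
Best split is after M₂, i.e. k = 2.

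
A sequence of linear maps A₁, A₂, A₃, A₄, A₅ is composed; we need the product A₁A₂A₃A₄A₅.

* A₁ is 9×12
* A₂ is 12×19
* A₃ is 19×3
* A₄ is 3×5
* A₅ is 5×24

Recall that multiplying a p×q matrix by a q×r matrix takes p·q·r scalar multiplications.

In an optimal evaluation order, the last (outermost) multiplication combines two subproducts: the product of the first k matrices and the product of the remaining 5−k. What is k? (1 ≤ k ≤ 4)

3

Adjacent pairs: A₁A₂ = 9·12·19 = 2052; A₂A₃ = 12·19·3 = 684; A₃A₄ = 19·3·5 = 285; A₄A₅ = 3·5·24 = 360.
Length 3: A₁..A₃: k=1: 0+684+9·12·3=1008; k=2: 2052+0+9·19·3=2565 → min 1008 | A₂..A₄: k=2: 0+285+12·19·5=1425; k=3: 684+0+12·3·5=864 → min 864 | A₃..A₅: k=3: 0+360+19·3·24=1728; k=4: 285+0+19·5·24=2565 → min 1728.
Length 4: A₁..A₄: k=1: 0+864+9·12·5=1404; k=2: 2052+285+9·19·5=3192; k=3: 1008+0+9·3·5=1143 → min 1143 | A₂..A₅: k=2: 0+1728+12·19·24=7200; k=3: 684+360+12·3·24=1908; k=4: 864+0+12·5·24=2304 → min 1908.
Top-level splits: k=1: (A₁..A₁)·(A₂..A₅) → 0+1908+9·12·24 = 4500; k=2: (A₁..A₂)·(A₃..A₅) → 2052+1728+9·19·24 = 7884; k=3: (A₁..A₃)·(A₄..A₅) → 1008+360+9·3·24 = 2016; k=4: (A₁..A₄)·(A₅..A₅) → 1143+0+9·5·24 = 2223.
Best split is after A₃, i.e. k = 3.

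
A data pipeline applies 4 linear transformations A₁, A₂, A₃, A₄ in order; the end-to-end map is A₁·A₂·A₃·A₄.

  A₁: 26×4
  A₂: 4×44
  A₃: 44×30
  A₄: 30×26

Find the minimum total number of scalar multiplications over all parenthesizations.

Adjacent pairs: A₁A₂ = 26·4·44 = 4576; A₂A₃ = 4·44·30 = 5280; A₃A₄ = 44·30·26 = 34320.
Length 3: A₁..A₃: k=1: 0+5280+26·4·30=8400; k=2: 4576+0+26·44·30=38896 → min 8400 | A₂..A₄: k=2: 0+34320+4·44·26=38896; k=3: 5280+0+4·30·26=8400 → min 8400.
Length 4: A₁..A₄: k=1: 0+8400+26·4·26=11104; k=2: 4576+34320+26·44·26=68640; k=3: 8400+0+26·30·26=28680 → min 11104.
Optimal order: (A₁·((A₂·A₃)·A₄)) with cost 11104.

11104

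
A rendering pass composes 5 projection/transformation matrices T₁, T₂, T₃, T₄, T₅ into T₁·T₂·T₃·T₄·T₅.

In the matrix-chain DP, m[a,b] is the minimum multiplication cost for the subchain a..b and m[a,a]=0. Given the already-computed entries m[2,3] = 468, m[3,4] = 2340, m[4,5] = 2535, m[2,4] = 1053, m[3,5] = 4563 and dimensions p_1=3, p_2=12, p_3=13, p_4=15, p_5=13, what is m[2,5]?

m[2,5] = min over k∈[2,4] of m[2,k]+m[k+1,5]+p_{1}·p_k·p_{5}.
k=2: 0 + 4563 + 3·12·13 = 5031; k=3: 468 + 2535 + 3·13·13 = 3510; k=4: 1053 + 0 + 3·15·13 = 1638.
Minimum: 1638 at k=4.

1638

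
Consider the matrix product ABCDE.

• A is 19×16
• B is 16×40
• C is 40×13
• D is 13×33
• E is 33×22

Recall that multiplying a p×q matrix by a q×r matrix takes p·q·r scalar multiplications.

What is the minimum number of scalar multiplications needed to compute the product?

Adjacent pairs: AB = 19·16·40 = 12160; BC = 16·40·13 = 8320; CD = 40·13·33 = 17160; DE = 13·33·22 = 9438.
Length 3: A..C: k=1: 0+8320+19·16·13=12272; k=2: 12160+0+19·40·13=22040 → min 12272 | B..D: k=2: 0+17160+16·40·33=38280; k=3: 8320+0+16·13·33=15184 → min 15184 | C..E: k=3: 0+9438+40·13·22=20878; k=4: 17160+0+40·33·22=46200 → min 20878.
Length 4: A..D: k=1: 0+15184+19·16·33=25216; k=2: 12160+17160+19·40·33=54400; k=3: 12272+0+19·13·33=20423 → min 20423 | B..E: k=2: 0+20878+16·40·22=34958; k=3: 8320+9438+16·13·22=22334; k=4: 15184+0+16·33·22=26800 → min 22334.
Length 5: A..E: k=1: 0+22334+19·16·22=29022; k=2: 12160+20878+19·40·22=49758; k=3: 12272+9438+19·13·22=27144; k=4: 20423+0+19·33·22=34217 → min 27144.
Optimal order: ((A(BC))(DE)) with cost 27144.

27144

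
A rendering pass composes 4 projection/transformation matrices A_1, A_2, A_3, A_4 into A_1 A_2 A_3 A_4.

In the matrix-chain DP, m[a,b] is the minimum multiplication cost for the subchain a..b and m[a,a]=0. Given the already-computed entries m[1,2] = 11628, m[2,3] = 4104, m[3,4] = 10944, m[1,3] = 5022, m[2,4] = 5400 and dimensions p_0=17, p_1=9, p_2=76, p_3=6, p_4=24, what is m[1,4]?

7470

m[1,4] = min over k∈[1,3] of m[1,k]+m[k+1,4]+p_{0}·p_k·p_{4}.
k=1: 0 + 5400 + 17·9·24 = 9072; k=2: 11628 + 10944 + 17·76·24 = 53580; k=3: 5022 + 0 + 17·6·24 = 7470.
Minimum: 7470 at k=3.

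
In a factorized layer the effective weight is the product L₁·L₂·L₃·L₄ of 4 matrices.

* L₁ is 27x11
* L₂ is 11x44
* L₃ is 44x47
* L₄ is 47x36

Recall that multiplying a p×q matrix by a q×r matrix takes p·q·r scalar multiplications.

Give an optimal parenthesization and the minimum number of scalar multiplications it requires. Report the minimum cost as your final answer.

Adjacent pairs: L₁L₂ = 27·11·44 = 13068; L₂L₃ = 11·44·47 = 22748; L₃L₄ = 44·47·36 = 74448.
Length 3: L₁..L₃: k=1: 0+22748+27·11·47=36707; k=2: 13068+0+27·44·47=68904 → min 36707 | L₂..L₄: k=2: 0+74448+11·44·36=91872; k=3: 22748+0+11·47·36=41360 → min 41360.
Length 4: L₁..L₄: k=1: 0+41360+27·11·36=52052; k=2: 13068+74448+27·44·36=130284; k=3: 36707+0+27·47·36=82391 → min 52052.
Optimal parenthesization: (L₁·((L₂·L₃)·L₄)) with cost 52052.

52052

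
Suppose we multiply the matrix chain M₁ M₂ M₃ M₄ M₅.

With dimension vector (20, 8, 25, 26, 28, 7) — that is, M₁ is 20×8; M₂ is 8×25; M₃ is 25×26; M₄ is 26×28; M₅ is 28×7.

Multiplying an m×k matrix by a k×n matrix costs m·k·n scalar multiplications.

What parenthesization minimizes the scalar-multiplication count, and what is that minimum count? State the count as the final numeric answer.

Adjacent pairs: M₁M₂ = 20·8·25 = 4000; M₂M₃ = 8·25·26 = 5200; M₃M₄ = 25·26·28 = 18200; M₄M₅ = 26·28·7 = 5096.
Length 3: M₁..M₃: k=1: 0+5200+20·8·26=9360; k=2: 4000+0+20·25·26=17000 → min 9360 | M₂..M₄: k=2: 0+18200+8·25·28=23800; k=3: 5200+0+8·26·28=11024 → min 11024 | M₃..M₅: k=3: 0+5096+25·26·7=9646; k=4: 18200+0+25·28·7=23100 → min 9646.
Length 4: M₁..M₄: k=1: 0+11024+20·8·28=15504; k=2: 4000+18200+20·25·28=36200; k=3: 9360+0+20·26·28=23920 → min 15504 | M₂..M₅: k=2: 0+9646+8·25·7=11046; k=3: 5200+5096+8·26·7=11752; k=4: 11024+0+8·28·7=12592 → min 11046.
Length 5: M₁..M₅: k=1: 0+11046+20·8·7=12166; k=2: 4000+9646+20·25·7=17146; k=3: 9360+5096+20·26·7=18096; k=4: 15504+0+20·28·7=19424 → min 12166.
Optimal parenthesization: (M₁ (M₂ (M₃ (M₄ M₅)))) with cost 12166.

12166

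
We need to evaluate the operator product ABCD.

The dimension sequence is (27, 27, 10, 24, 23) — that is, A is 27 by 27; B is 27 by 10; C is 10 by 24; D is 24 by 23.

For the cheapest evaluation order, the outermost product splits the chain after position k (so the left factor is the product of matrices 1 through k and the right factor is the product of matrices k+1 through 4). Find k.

2

Adjacent pairs: AB = 27·27·10 = 7290; BC = 27·10·24 = 6480; CD = 10·24·23 = 5520.
Length 3: A..C: k=1: 0+6480+27·27·24=23976; k=2: 7290+0+27·10·24=13770 → min 13770 | B..D: k=2: 0+5520+27·10·23=11730; k=3: 6480+0+27·24·23=21384 → min 11730.
Top-level splits: k=1: (A..A)·(B..D) → 0+11730+27·27·23 = 28497; k=2: (A..B)·(C..D) → 7290+5520+27·10·23 = 19020; k=3: (A..C)·(D..D) → 13770+0+27·24·23 = 28674.
Best split is after B, i.e. k = 2.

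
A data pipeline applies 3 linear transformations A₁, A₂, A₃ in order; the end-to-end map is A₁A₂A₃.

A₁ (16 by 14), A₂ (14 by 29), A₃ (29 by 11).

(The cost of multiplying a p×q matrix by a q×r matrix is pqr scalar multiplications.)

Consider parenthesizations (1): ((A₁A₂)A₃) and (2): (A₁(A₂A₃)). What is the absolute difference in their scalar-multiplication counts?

Order (1) = ((A₁A₂)A₃): (A₁A₂): 16×14 by 14×29 → 16×29, cost 16·14·29 = 6496; ((A₁A₂)A₃): 16×29 by 29×11 → 16×11, cost 16·29·11 = 5104; cumulative 11600. Total 11600.
Order (2) = (A₁(A₂A₃)): (A₂A₃): 14×29 by 29×11 → 14×11, cost 14·29·11 = 4466; (A₁(A₂A₃)): 16×14 by 14×11 → 16×11, cost 16·14·11 = 2464; cumulative 6930. Total 6930.
Difference: |11600 − 6930| = 4670.

4670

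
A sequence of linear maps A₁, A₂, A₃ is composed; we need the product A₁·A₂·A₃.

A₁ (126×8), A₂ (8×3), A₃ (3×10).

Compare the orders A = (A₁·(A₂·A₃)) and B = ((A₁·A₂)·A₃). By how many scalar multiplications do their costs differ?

Order A = (A₁·(A₂·A₃)): (A₂·A₃): 8×3 by 3×10 → 8×10, cost 8·3·10 = 240; (A₁·(A₂·A₃)): 126×8 by 8×10 → 126×10, cost 126·8·10 = 10080; cumulative 10320. Total 10320.
Order B = ((A₁·A₂)·A₃): (A₁·A₂): 126×8 by 8×3 → 126×3, cost 126·8·3 = 3024; ((A₁·A₂)·A₃): 126×3 by 3×10 → 126×10, cost 126·3·10 = 3780; cumulative 6804. Total 6804.
Difference: |10320 − 6804| = 3516.

3516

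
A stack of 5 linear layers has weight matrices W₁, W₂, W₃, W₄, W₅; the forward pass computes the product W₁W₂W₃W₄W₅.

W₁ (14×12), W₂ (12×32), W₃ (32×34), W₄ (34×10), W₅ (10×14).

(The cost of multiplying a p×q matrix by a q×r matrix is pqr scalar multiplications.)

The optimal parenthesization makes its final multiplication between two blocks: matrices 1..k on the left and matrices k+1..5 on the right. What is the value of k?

Adjacent pairs: W₁W₂ = 14·12·32 = 5376; W₂W₃ = 12·32·34 = 13056; W₃W₄ = 32·34·10 = 10880; W₄W₅ = 34·10·14 = 4760.
Length 3: W₁..W₃: k=1: 0+13056+14·12·34=18768; k=2: 5376+0+14·32·34=20608 → min 18768 | W₂..W₄: k=2: 0+10880+12·32·10=14720; k=3: 13056+0+12·34·10=17136 → min 14720 | W₃..W₅: k=3: 0+4760+32·34·14=19992; k=4: 10880+0+32·10·14=15360 → min 15360.
Length 4: W₁..W₄: k=1: 0+14720+14·12·10=16400; k=2: 5376+10880+14·32·10=20736; k=3: 18768+0+14·34·10=23528 → min 16400 | W₂..W₅: k=2: 0+15360+12·32·14=20736; k=3: 13056+4760+12·34·14=23528; k=4: 14720+0+12·10·14=16400 → min 16400.
Top-level splits: k=1: (W₁..W₁)·(W₂..W₅) → 0+16400+14·12·14 = 18752; k=2: (W₁..W₂)·(W₃..W₅) → 5376+15360+14·32·14 = 27008; k=3: (W₁..W₃)·(W₄..W₅) → 18768+4760+14·34·14 = 30192; k=4: (W₁..W₄)·(W₅..W₅) → 16400+0+14·10·14 = 18360.
Best split is after W₄, i.e. k = 4.

4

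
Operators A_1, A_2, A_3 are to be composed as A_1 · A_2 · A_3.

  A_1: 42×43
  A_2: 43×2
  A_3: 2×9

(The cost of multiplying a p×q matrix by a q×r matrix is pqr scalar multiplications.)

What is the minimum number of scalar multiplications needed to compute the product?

Order (A_1 · (A_2 · A_3)): (A_2 · A_3): 43×2 by 2×9 → 43×9, cost 43·2·9 = 774; (A_1 · (A_2 · A_3)): 42×43 by 43×9 → 42×9, cost 42·43·9 = 16254; cumulative 17028. Total 17028.
Order ((A_1 · A_2) · A_3): (A_1 · A_2): 42×43 by 43×2 → 42×2, cost 42·43·2 = 3612; ((A_1 · A_2) · A_3): 42×2 by 2×9 → 42×9, cost 42·2·9 = 756; cumulative 4368. Total 4368.
Minimum: 4368.

4368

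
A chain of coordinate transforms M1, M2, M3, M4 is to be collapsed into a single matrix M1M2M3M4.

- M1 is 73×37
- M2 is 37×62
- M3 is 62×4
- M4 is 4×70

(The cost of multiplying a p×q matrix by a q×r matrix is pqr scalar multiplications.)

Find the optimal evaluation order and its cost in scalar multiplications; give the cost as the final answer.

40420

Adjacent pairs: M1M2 = 73·37·62 = 167462; M2M3 = 37·62·4 = 9176; M3M4 = 62·4·70 = 17360.
Length 3: M1..M3: k=1: 0+9176+73·37·4=19980; k=2: 167462+0+73·62·4=185566 → min 19980 | M2..M4: k=2: 0+17360+37·62·70=177940; k=3: 9176+0+37·4·70=19536 → min 19536.
Length 4: M1..M4: k=1: 0+19536+73·37·70=208606; k=2: 167462+17360+73·62·70=501642; k=3: 19980+0+73·4·70=40420 → min 40420.
Optimal parenthesization: ((M1(M2M3))M4) with cost 40420.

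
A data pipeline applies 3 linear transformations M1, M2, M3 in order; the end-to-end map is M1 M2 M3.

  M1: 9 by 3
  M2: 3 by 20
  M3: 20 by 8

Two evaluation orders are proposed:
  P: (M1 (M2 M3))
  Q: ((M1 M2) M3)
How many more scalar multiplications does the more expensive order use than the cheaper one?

1284

Order P = (M1 (M2 M3)): (M2 M3): 3×20 by 20×8 → 3×8, cost 3·20·8 = 480; (M1 (M2 M3)): 9×3 by 3×8 → 9×8, cost 9·3·8 = 216; cumulative 696. Total 696.
Order Q = ((M1 M2) M3): (M1 M2): 9×3 by 3×20 → 9×20, cost 9·3·20 = 540; ((M1 M2) M3): 9×20 by 20×8 → 9×8, cost 9·20·8 = 1440; cumulative 1980. Total 1980.
Difference: |696 − 1980| = 1284.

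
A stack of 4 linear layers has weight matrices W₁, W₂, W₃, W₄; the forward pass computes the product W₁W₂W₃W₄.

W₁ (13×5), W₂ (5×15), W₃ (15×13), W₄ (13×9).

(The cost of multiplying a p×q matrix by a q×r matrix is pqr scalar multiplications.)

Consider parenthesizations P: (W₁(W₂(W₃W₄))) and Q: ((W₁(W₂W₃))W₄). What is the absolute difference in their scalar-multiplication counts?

326

Order P = (W₁(W₂(W₃W₄))): (W₃W₄): 15×13 by 13×9 → 15×9, cost 15·13·9 = 1755; (W₂(W₃W₄)): 5×15 by 15×9 → 5×9, cost 5·15·9 = 675; cumulative 2430; (W₁(W₂(W₃W₄))): 13×5 by 5×9 → 13×9, cost 13·5·9 = 585; cumulative 3015. Total 3015.
Order Q = ((W₁(W₂W₃))W₄): (W₂W₃): 5×15 by 15×13 → 5×13, cost 5·15·13 = 975; (W₁(W₂W₃)): 13×5 by 5×13 → 13×13, cost 13·5·13 = 845; cumulative 1820; ((W₁(W₂W₃))W₄): 13×13 by 13×9 → 13×9, cost 13·13·9 = 1521; cumulative 3341. Total 3341.
Difference: |3015 − 3341| = 326.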